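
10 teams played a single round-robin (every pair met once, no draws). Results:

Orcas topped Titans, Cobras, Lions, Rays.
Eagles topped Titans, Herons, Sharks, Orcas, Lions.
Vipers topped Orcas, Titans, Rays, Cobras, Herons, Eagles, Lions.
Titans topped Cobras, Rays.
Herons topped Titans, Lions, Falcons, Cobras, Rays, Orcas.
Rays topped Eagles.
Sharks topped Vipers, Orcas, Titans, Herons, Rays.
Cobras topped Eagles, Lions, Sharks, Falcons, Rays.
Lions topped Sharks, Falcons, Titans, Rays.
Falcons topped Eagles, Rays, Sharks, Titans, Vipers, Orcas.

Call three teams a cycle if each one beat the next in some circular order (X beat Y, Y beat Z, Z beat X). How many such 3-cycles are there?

26

Win totals: Herons 6, Orcas 4, Lions 4, Cobras 5, Sharks 5, Eagles 5, Falcons 6, Vipers 7, Titans 2, Rays 1.
A team with w wins dominates both others in C(w,2) triples; summing gives 15 + 6 + 6 + 10 + 10 + 10 + 15 + 21 + 1 + 0 = 94 transitive triples.
Total triples C(10,3) = 120, so cyclic triples = 120 − 94 = 26.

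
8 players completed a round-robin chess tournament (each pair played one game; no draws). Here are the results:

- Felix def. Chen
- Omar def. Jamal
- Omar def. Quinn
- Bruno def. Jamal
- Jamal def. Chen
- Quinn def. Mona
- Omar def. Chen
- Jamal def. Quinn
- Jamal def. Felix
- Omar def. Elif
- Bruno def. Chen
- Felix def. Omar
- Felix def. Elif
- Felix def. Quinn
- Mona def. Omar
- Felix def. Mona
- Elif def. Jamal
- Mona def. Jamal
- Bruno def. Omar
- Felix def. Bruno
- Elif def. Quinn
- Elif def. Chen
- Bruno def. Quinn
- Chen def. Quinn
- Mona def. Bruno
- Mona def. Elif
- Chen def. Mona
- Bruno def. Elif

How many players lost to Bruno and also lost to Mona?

Bruno beat: Elif, Jamal, Chen, Omar, Quinn.
Mona beat: Elif, Jamal, Omar, Bruno.
Both beat: Elif, Jamal, Omar — 3.

3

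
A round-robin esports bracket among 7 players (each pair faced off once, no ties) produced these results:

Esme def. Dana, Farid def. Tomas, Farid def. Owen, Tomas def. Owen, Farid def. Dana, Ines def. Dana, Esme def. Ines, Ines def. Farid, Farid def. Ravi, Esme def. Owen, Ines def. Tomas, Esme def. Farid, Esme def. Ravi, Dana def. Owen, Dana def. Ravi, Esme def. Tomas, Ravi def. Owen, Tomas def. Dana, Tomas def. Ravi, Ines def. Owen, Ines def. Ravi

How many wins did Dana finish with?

2

Dana's results: beat Ravi, Owen; lost to Ines, Esme, Tomas, Farid.
That is 2 wins.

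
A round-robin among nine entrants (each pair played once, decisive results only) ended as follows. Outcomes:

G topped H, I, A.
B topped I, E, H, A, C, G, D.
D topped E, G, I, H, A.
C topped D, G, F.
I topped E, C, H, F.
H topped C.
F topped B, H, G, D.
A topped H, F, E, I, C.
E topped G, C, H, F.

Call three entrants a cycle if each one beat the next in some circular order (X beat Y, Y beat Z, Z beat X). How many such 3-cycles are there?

Win totals: A 5, B 7, C 3, D 5, E 4, F 4, G 3, H 1, I 4.
An entrant with w wins dominates both others in C(w,2) triples; summing gives 10 + 21 + 3 + 10 + 6 + 6 + 3 + 0 + 6 = 65 transitive triples.
Total triples C(9,3) = 84, so cyclic triples = 84 − 65 = 19.

19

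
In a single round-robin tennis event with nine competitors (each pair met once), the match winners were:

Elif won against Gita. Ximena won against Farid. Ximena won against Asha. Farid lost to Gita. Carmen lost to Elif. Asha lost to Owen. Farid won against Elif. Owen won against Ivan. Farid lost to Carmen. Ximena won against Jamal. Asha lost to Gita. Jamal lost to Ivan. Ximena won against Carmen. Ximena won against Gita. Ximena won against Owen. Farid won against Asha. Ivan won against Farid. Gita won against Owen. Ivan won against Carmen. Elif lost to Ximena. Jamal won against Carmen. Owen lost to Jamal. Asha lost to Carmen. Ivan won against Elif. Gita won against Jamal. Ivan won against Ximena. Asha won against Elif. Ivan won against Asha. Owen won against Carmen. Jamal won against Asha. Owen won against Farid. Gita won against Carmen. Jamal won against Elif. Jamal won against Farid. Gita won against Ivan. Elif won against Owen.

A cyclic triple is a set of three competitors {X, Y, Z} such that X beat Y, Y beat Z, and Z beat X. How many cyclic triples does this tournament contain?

Win totals: Owen 4, Ivan 6, Asha 1, Jamal 5, Ximena 7, Farid 2, Gita 6, Elif 3, Carmen 2.
A competitor with w wins dominates both others in C(w,2) triples; summing gives 6 + 15 + 0 + 10 + 21 + 1 + 15 + 3 + 1 = 72 transitive triples.
Total triples C(9,3) = 84, so cyclic triples = 84 − 72 = 12.

12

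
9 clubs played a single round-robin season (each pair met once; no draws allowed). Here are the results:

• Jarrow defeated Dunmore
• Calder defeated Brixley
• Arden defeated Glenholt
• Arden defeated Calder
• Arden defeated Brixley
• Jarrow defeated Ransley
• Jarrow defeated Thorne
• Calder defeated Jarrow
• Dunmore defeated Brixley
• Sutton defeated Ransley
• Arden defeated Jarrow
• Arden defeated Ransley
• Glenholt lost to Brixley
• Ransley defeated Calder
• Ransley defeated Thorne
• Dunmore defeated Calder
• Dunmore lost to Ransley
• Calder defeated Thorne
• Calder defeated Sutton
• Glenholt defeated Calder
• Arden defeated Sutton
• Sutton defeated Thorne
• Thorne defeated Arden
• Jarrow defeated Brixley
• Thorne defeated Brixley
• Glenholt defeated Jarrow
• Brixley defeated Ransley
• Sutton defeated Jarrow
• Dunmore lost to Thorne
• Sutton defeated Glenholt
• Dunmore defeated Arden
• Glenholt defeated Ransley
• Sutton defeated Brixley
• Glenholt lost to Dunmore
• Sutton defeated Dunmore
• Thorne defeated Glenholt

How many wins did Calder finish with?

Calder's results: beat Sutton, Jarrow, Thorne, Brixley; lost to Glenholt, Arden, Ransley, Dunmore.
That is 4 wins.

4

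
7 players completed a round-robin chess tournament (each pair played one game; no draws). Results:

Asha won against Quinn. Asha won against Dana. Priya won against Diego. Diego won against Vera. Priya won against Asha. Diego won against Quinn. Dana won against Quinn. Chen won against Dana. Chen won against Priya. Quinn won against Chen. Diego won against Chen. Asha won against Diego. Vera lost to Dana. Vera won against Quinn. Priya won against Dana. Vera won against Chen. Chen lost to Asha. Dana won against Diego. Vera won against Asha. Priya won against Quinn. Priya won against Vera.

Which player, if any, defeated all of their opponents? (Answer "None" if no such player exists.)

Highest win total is Priya with 5 (out of 6 possible).
Priya lost to Chen, so no player went undefeated.

None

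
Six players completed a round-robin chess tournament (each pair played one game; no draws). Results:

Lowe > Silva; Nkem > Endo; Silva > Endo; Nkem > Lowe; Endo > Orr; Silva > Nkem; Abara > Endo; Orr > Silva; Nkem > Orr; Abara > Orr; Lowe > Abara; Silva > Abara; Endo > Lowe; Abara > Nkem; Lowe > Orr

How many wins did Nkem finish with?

3

Nkem's results: beat Endo, Orr, Lowe; lost to Silva, Abara.
That is 3 wins.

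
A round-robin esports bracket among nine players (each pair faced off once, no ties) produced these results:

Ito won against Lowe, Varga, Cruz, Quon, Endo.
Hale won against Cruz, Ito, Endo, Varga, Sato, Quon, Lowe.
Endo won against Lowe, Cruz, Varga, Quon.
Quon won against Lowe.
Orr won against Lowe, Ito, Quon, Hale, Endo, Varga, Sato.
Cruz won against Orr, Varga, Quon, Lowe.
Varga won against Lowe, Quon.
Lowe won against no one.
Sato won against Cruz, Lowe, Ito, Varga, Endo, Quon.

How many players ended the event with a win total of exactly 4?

Win totals: Quon 1, Orr 7, Endo 4, Hale 7, Ito 5, Cruz 4, Varga 2, Lowe 0, Sato 6.
Exactly 4: Endo, Cruz — 2 players.

2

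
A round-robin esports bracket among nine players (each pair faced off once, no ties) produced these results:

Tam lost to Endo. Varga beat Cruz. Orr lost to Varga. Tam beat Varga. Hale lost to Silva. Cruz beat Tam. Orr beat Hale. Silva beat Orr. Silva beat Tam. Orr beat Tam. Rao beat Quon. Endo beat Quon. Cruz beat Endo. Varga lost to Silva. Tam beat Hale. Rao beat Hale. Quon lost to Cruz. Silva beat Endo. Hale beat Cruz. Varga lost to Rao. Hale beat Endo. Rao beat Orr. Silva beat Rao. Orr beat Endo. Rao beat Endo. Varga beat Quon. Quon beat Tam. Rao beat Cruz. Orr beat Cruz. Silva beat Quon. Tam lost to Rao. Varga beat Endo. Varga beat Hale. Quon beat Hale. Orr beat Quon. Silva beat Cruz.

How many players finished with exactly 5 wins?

Win totals: Varga 5, Cruz 3, Endo 2, Orr 5, Rao 7, Silva 8, Quon 2, Tam 2, Hale 2.
Exactly 5: Varga, Orr — 2 players.

2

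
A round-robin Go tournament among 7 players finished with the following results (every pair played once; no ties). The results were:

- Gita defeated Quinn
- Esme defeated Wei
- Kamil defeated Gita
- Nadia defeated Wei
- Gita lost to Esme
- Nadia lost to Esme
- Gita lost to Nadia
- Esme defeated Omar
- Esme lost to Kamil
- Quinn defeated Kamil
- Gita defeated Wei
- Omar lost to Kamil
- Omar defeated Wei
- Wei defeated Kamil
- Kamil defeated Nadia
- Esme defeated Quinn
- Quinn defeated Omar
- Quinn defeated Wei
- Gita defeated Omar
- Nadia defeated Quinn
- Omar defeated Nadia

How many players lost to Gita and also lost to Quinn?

Gita beat: Omar, Quinn, Wei.
Quinn beat: Omar, Kamil, Wei.
Both beat: Omar, Wei — 2.

2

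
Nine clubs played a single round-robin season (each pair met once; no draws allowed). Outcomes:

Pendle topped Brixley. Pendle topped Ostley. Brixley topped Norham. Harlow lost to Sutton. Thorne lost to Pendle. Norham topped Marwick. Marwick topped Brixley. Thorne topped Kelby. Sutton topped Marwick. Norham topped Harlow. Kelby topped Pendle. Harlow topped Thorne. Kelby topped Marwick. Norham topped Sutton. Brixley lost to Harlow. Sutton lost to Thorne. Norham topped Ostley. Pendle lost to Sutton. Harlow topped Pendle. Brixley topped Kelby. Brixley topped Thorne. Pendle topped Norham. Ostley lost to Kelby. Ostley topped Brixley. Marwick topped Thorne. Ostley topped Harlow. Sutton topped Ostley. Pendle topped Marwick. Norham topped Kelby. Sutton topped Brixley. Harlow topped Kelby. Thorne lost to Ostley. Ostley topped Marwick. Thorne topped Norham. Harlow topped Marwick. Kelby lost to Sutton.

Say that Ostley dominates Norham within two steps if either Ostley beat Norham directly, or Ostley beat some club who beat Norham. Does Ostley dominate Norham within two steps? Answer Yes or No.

Yes

Ostley did not beat Norham directly.
Ostley beat Harlow, Marwick, Thorne, Brixley. Of those, Thorne beat Norham.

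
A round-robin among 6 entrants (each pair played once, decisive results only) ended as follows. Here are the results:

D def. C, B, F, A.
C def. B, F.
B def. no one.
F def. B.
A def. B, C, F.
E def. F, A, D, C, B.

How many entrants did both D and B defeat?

D beat: A, B, C, F.
B beat: no one.
No one was beaten by both.

0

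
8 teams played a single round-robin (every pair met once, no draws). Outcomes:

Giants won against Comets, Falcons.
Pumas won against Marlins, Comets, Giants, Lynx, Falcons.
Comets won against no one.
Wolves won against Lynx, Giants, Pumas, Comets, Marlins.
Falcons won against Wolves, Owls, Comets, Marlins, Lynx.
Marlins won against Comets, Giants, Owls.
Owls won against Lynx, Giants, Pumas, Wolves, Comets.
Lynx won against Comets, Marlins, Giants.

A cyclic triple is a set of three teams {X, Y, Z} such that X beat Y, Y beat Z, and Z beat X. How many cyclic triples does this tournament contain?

9

Win totals: Marlins 3, Owls 5, Giants 2, Wolves 5, Falcons 5, Comets 0, Lynx 3, Pumas 5.
A team with w wins dominates both others in C(w,2) triples; summing gives 3 + 10 + 1 + 10 + 10 + 0 + 3 + 10 = 47 transitive triples.
Total triples C(8,3) = 56, so cyclic triples = 56 − 47 = 9.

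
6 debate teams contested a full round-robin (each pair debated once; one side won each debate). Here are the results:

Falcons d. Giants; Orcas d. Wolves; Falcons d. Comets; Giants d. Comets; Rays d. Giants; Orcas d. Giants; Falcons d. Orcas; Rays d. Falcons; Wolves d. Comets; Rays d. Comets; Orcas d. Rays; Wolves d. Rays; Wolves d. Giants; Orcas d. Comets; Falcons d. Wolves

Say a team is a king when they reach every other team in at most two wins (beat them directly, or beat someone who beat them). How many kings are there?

3

Giants cannot reach Orcas, Rays, Falcons, Wolves in two steps.
Orcas reaches everyone (king).
Comets cannot reach Giants, Orcas, Rays, Falcons, Wolves in two steps.
Rays reaches everyone (king).
Falcons reaches everyone (king).
Wolves cannot reach Orcas in two steps.
Kings: Orcas, Rays, Falcons — 3.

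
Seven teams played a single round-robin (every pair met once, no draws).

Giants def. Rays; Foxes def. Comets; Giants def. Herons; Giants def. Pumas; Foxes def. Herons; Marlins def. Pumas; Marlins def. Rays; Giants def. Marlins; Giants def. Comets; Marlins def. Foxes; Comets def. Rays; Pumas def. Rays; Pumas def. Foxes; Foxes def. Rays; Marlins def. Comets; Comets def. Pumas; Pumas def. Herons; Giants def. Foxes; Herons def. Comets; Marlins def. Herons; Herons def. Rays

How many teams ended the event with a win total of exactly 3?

2

Win totals: Marlins 5, Foxes 3, Herons 2, Rays 0, Pumas 3, Giants 6, Comets 2.
Exactly 3: Foxes, Pumas — 2 teams.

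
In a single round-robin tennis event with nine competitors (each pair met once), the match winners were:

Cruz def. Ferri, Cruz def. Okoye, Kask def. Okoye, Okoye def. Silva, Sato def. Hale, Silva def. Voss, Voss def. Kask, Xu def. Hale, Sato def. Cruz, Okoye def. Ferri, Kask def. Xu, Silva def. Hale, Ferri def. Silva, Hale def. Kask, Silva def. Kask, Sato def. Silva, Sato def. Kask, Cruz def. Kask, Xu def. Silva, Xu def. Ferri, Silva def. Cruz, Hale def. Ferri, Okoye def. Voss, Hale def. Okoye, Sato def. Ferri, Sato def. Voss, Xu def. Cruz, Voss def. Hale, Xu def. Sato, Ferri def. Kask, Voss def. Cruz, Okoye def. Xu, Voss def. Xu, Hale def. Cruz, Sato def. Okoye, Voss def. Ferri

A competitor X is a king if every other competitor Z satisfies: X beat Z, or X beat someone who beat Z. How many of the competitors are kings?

5

Hale cannot reach Sato in two steps.
Okoye reaches everyone (king).
Kask reaches everyone (king).
Ferri cannot reach Sato in two steps.
Voss reaches everyone (king).
Sato reaches everyone (king).
Silva cannot reach Sato in two steps.
Xu reaches everyone (king).
Cruz cannot reach Hale, Sato in two steps.
Kings: Okoye, Kask, Voss, Sato, Xu — 5.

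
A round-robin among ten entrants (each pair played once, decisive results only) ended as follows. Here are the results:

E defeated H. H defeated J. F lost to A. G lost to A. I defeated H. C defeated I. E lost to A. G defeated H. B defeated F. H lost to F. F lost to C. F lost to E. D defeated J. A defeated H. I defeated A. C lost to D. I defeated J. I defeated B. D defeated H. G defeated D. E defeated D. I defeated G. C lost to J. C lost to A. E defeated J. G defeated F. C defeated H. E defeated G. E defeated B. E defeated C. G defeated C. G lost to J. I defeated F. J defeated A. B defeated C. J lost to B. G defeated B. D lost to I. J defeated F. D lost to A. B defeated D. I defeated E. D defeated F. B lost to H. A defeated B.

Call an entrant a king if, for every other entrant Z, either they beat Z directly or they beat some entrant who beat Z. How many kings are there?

5

A reaches everyone (king).
B cannot reach E in two steps.
C reaches everyone (king).
D cannot reach E in two steps.
E reaches everyone (king).
F cannot reach A, C, D, E, G, I in two steps.
G cannot reach A, E in two steps.
H cannot reach E, I in two steps.
I reaches everyone (king).
J reaches everyone (king).
Kings: A, C, E, I, J — 5.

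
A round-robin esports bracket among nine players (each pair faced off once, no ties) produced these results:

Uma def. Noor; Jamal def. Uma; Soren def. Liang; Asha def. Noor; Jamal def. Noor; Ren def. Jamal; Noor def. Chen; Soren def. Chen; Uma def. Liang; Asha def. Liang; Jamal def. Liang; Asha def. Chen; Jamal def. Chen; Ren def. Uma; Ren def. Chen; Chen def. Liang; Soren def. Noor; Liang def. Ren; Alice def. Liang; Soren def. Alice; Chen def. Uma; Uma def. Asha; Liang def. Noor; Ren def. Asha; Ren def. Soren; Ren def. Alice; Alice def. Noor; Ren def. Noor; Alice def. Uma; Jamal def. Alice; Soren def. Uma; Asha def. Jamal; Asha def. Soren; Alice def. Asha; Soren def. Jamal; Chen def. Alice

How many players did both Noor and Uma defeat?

Noor beat: Chen.
Uma beat: Asha, Noor, Liang.
No one was beaten by both.

0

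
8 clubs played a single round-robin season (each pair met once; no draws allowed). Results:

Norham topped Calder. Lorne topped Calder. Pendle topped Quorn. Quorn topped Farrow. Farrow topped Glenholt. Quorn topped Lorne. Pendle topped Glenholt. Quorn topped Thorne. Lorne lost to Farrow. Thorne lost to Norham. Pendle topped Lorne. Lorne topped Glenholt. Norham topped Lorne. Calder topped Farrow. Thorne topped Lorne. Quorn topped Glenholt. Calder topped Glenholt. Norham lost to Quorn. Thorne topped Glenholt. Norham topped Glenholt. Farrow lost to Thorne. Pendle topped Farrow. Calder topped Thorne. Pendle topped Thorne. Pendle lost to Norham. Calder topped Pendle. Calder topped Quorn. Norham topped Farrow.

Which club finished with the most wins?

Norham

Win totals: Thorne 3, Pendle 5, Norham 6, Glenholt 0, Calder 5, Quorn 5, Lorne 2, Farrow 2.
Norham leads with 6 wins (next highest: 5).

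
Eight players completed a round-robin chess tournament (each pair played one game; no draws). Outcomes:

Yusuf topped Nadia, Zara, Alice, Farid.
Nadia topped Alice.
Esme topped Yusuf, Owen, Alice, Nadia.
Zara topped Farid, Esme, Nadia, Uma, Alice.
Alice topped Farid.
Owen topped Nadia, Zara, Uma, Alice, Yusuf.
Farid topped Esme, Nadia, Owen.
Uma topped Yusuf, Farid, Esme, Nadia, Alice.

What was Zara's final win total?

5

Zara's results: beat Uma, Alice, Esme, Farid, Nadia; lost to Owen, Yusuf.
That is 5 wins.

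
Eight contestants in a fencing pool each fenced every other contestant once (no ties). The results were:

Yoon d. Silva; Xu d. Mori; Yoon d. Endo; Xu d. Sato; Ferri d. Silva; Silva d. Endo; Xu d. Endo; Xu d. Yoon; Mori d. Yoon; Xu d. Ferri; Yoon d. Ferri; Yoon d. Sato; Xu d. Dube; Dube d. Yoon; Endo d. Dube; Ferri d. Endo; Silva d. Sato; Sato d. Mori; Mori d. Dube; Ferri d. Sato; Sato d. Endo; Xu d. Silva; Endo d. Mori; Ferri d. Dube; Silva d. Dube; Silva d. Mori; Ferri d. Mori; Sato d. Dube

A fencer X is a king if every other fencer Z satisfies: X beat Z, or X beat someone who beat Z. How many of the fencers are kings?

Yoon cannot reach Xu in two steps.
Silva cannot reach Xu, Ferri in two steps.
Dube cannot reach Mori, Xu in two steps.
Mori cannot reach Xu in two steps.
Endo cannot reach Silva, Xu, Sato, Ferri in two steps.
Xu reaches everyone (king).
Sato cannot reach Silva, Xu, Ferri in two steps.
Ferri cannot reach Xu in two steps.
Kings: Xu — 1.

1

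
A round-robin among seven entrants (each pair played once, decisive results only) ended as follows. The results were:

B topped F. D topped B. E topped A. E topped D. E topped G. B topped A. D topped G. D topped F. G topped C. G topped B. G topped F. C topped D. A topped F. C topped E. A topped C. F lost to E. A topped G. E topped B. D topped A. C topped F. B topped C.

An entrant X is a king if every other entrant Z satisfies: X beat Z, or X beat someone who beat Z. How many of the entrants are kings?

5

A reaches everyone (king).
B reaches everyone (king).
C reaches everyone (king).
D cannot reach E in two steps.
E reaches everyone (king).
F cannot reach A, B, C, D, E, G in two steps.
G reaches everyone (king).
Kings: A, B, C, E, G — 5.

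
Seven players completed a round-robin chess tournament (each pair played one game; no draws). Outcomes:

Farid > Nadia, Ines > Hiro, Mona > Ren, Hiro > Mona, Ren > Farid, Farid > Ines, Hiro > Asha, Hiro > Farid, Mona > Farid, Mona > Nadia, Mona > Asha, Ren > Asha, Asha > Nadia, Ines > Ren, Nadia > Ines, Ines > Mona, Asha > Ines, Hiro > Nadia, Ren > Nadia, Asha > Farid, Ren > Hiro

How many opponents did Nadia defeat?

Nadia's results: beat Ines; lost to Asha, Hiro, Mona, Farid, Ren.
That is 1 win.

1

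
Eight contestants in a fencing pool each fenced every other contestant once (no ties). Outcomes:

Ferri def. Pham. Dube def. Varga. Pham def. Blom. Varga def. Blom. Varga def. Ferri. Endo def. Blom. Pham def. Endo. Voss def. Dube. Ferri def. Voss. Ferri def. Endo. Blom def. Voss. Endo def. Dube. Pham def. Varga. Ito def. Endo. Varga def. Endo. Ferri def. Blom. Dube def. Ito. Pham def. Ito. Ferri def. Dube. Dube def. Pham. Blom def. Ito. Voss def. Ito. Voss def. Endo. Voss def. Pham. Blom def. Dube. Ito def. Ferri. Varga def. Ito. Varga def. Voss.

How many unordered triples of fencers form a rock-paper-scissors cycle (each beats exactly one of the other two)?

16

Win totals: Endo 2, Dube 3, Blom 3, Varga 5, Voss 4, Pham 4, Ferri 5, Ito 2.
A fencer with w wins dominates both others in C(w,2) triples; summing gives 1 + 3 + 3 + 10 + 6 + 6 + 10 + 1 = 40 transitive triples.
Total triples C(8,3) = 56, so cyclic triples = 56 − 40 = 16.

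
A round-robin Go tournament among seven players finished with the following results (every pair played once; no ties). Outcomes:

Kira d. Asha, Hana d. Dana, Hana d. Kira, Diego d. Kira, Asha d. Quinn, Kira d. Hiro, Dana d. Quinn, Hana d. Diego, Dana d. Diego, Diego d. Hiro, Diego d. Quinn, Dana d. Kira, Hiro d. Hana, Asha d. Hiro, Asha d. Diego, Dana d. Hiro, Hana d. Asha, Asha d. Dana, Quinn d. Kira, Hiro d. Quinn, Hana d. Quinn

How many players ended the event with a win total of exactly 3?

Win totals: Quinn 1, Hiro 2, Kira 2, Dana 4, Asha 4, Diego 3, Hana 5.
Exactly 3: Diego — 1 player.

1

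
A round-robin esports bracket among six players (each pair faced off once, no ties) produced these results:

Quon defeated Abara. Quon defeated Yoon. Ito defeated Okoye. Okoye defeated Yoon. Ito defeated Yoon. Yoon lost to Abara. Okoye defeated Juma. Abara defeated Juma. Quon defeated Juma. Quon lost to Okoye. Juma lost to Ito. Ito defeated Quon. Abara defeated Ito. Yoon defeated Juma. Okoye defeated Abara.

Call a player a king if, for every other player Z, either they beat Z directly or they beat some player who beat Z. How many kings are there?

Juma cannot reach Ito, Okoye, Abara, Yoon, Quon in two steps.
Ito reaches everyone (king).
Okoye reaches everyone (king).
Abara reaches everyone (king).
Yoon cannot reach Ito, Okoye, Abara, Quon in two steps.
Quon cannot reach Okoye in two steps.
Kings: Ito, Okoye, Abara — 3.

3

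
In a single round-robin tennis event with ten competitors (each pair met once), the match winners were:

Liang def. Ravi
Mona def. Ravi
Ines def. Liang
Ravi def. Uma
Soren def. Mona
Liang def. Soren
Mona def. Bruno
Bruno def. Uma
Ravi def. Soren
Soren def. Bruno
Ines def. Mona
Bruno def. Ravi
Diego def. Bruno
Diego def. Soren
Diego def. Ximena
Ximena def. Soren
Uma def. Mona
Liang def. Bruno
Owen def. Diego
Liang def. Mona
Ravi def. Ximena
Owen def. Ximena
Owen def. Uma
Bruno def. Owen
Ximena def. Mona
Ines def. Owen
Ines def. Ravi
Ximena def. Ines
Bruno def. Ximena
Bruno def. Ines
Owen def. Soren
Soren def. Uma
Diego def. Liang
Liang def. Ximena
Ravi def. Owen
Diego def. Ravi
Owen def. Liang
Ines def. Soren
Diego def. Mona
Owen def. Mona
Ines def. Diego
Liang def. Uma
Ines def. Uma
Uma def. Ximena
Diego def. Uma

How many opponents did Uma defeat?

2

Uma's results: beat Mona, Ximena; lost to Bruno, Diego, Owen, Soren, Ines, Ravi, Liang.
That is 2 wins.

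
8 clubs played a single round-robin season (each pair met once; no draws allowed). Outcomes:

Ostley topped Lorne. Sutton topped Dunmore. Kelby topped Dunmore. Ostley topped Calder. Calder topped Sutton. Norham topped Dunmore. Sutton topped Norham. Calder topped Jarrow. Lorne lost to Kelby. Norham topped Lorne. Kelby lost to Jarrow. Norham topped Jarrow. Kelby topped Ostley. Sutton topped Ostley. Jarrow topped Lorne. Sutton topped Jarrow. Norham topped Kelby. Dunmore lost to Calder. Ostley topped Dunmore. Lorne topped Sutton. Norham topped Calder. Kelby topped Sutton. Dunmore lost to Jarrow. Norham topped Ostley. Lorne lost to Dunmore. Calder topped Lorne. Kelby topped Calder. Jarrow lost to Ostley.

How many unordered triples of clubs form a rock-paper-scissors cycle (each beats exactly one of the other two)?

10

Win totals: Calder 4, Dunmore 1, Jarrow 3, Lorne 1, Ostley 4, Norham 6, Sutton 4, Kelby 5.
A club with w wins dominates both others in C(w,2) triples; summing gives 6 + 0 + 3 + 0 + 6 + 15 + 6 + 10 = 46 transitive triples.
Total triples C(8,3) = 56, so cyclic triples = 56 − 46 = 10.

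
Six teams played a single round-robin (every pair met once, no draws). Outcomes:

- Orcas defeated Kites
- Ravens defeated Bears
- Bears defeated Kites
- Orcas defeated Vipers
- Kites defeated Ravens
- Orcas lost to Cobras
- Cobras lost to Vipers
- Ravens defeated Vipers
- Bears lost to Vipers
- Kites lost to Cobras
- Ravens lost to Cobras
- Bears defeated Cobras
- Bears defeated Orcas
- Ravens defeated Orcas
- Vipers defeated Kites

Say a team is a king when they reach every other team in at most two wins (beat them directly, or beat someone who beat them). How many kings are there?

5

Orcas reaches everyone (king).
Cobras reaches everyone (king).
Kites cannot reach Cobras in two steps.
Ravens reaches everyone (king).
Bears reaches everyone (king).
Vipers reaches everyone (king).
Kings: Orcas, Cobras, Ravens, Bears, Vipers — 5.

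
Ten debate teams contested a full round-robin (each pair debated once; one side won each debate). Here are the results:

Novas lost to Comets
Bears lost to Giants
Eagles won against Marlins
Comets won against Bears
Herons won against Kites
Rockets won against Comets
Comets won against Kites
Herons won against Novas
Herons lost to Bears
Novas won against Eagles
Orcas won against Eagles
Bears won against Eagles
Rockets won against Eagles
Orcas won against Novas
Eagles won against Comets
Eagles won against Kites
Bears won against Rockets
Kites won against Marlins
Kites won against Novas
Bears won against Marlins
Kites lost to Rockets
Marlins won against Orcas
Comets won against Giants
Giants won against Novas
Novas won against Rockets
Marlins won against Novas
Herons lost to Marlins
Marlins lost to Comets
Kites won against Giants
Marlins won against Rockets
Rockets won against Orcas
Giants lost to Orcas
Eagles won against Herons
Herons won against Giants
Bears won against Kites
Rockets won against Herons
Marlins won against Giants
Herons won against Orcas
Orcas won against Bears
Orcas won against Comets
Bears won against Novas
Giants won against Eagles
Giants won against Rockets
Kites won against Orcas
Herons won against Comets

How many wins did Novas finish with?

2

Novas' results: beat Rockets, Eagles; lost to Comets, Orcas, Kites, Giants, Marlins, Herons, Bears.
That is 2 wins.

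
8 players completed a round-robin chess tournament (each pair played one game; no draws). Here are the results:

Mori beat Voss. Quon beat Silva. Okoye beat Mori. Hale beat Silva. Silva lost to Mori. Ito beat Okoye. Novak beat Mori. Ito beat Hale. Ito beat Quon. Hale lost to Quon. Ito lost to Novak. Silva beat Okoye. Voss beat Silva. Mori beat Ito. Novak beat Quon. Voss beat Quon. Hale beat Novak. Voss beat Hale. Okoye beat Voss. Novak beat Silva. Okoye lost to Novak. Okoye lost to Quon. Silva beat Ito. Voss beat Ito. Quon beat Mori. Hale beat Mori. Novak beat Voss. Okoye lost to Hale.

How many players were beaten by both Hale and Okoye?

1

Hale beat: Novak, Silva, Okoye, Mori.
Okoye beat: Voss, Mori.
Both beat: Mori — 1.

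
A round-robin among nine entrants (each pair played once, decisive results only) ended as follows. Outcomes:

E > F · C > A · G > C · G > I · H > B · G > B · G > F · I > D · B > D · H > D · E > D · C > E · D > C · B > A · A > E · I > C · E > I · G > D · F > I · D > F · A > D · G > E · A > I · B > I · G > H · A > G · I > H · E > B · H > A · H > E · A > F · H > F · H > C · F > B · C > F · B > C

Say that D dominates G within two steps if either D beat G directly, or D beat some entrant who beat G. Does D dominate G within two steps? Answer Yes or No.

No

D did not beat G directly.
D beat C, F, but each of them lost to G. No two-step path.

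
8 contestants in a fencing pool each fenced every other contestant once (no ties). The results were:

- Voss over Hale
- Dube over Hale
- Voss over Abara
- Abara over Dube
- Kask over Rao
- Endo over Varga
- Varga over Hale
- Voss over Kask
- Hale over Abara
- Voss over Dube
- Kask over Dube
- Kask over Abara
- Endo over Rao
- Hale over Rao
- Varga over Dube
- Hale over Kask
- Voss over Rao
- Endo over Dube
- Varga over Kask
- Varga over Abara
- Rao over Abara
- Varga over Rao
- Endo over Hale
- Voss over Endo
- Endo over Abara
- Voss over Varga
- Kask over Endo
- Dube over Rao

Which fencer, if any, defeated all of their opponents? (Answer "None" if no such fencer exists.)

Voss has 7 wins out of 7 opponents — a perfect record.

Voss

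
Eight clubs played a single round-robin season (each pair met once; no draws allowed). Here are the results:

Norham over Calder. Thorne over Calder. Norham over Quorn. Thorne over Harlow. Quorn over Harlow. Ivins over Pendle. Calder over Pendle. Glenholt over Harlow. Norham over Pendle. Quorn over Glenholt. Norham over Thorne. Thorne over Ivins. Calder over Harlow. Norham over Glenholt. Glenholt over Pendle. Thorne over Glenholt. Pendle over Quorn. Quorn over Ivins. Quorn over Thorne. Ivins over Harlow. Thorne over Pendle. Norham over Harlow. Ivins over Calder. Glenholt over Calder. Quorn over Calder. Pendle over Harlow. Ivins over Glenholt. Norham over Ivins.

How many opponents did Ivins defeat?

Ivins' results: beat Pendle, Glenholt, Harlow, Calder; lost to Thorne, Quorn, Norham.
That is 4 wins.

4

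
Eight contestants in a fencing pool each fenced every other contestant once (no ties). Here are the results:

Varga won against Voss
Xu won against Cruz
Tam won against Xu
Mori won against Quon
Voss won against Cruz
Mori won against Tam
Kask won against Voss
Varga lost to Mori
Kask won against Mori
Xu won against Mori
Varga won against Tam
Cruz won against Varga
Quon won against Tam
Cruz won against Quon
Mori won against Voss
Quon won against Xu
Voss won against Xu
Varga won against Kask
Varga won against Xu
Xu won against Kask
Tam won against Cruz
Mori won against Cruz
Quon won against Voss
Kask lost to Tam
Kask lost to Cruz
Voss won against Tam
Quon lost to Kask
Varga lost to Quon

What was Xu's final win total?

Xu's results: beat Mori, Kask, Cruz; lost to Voss, Quon, Tam, Varga.
That is 3 wins.

3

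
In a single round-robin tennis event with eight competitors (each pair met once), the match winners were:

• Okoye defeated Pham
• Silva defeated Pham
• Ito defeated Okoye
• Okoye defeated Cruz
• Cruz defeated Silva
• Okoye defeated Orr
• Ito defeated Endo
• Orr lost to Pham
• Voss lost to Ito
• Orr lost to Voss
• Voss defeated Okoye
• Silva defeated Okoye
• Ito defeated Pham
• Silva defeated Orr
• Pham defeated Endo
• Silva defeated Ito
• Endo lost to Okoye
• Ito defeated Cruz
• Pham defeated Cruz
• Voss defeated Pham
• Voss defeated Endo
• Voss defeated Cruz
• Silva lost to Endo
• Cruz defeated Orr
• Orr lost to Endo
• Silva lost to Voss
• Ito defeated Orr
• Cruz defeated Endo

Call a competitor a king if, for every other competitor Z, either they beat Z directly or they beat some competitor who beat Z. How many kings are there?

Silva reaches everyone (king).
Pham cannot reach Okoye, Ito, Voss in two steps.
Endo cannot reach Cruz, Voss in two steps.
Okoye cannot reach Ito, Voss in two steps.
Cruz cannot reach Voss in two steps.
Ito reaches everyone (king).
Voss reaches everyone (king).
Orr cannot reach Silva, Pham, Endo, Okoye, Cruz, Ito, Voss in two steps.
Kings: Silva, Ito, Voss — 3.

3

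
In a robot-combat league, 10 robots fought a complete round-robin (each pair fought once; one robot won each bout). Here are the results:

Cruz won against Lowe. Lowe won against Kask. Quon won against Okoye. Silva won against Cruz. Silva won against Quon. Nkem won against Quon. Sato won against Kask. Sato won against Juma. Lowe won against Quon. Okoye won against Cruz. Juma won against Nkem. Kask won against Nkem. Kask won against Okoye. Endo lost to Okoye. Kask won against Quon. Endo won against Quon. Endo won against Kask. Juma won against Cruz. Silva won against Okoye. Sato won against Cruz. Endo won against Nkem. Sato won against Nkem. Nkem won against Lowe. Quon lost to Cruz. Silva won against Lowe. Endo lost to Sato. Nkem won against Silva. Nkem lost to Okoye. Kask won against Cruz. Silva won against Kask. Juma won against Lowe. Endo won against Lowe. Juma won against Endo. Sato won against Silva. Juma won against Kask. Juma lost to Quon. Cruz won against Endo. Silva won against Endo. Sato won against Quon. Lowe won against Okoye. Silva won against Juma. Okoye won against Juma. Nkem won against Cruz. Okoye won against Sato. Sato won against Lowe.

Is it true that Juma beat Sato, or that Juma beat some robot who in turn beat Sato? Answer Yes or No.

Juma did not beat Sato directly.
Juma beat Cruz, Endo, Lowe, Kask, Nkem, but each of them lost to Sato. No two-step path.

No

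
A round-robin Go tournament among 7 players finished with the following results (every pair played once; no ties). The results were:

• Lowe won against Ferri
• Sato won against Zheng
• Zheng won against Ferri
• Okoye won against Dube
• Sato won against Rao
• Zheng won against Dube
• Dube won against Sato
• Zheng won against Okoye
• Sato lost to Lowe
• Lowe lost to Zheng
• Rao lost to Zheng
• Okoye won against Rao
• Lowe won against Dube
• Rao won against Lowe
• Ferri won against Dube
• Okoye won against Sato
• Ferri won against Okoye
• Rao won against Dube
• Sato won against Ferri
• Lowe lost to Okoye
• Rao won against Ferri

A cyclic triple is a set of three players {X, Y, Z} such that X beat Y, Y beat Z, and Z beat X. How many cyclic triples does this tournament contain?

9

Win totals: Lowe 3, Zheng 5, Okoye 4, Ferri 2, Rao 3, Dube 1, Sato 3.
A player with w wins dominates both others in C(w,2) triples; summing gives 3 + 10 + 6 + 1 + 3 + 0 + 3 = 26 transitive triples.
Total triples C(7,3) = 35, so cyclic triples = 35 − 26 = 9.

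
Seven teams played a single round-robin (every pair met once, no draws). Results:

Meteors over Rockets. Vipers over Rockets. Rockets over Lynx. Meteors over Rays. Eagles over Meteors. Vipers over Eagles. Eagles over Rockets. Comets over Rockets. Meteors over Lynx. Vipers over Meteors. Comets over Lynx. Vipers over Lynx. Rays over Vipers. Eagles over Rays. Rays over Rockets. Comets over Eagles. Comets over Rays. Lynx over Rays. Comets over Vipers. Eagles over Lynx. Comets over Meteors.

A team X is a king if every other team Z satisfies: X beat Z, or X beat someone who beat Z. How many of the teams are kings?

1

Rockets cannot reach Vipers, Eagles, Comets, Meteors in two steps.
Vipers cannot reach Comets in two steps.
Eagles cannot reach Comets in two steps.
Rays cannot reach Comets in two steps.
Comets reaches everyone (king).
Lynx cannot reach Eagles, Comets, Meteors in two steps.
Meteors cannot reach Eagles, Comets in two steps.
Kings: Comets — 1.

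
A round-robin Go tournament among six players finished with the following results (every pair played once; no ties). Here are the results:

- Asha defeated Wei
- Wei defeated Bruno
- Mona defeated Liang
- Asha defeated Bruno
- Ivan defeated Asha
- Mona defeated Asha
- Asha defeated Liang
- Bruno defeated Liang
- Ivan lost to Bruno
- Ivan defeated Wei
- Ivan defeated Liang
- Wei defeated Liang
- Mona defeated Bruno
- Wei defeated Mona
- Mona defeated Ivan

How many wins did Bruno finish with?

2

Bruno's results: beat Liang, Ivan; lost to Wei, Mona, Asha.
That is 2 wins.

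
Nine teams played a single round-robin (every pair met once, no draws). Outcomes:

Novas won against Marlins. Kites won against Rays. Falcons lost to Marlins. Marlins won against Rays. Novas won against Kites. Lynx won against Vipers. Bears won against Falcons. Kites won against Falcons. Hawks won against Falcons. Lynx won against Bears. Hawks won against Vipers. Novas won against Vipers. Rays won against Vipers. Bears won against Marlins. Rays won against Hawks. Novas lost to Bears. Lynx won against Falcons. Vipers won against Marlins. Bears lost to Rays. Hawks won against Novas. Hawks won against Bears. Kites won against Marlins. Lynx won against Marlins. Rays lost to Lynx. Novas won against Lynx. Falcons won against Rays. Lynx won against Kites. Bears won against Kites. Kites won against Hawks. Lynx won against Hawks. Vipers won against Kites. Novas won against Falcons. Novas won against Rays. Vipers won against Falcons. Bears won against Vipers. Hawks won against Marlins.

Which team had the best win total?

Lynx

Win totals: Rays 3, Hawks 5, Bears 5, Falcons 1, Lynx 7, Marlins 2, Novas 6, Vipers 3, Kites 4.
Lynx leads with 7 wins (next highest: 6).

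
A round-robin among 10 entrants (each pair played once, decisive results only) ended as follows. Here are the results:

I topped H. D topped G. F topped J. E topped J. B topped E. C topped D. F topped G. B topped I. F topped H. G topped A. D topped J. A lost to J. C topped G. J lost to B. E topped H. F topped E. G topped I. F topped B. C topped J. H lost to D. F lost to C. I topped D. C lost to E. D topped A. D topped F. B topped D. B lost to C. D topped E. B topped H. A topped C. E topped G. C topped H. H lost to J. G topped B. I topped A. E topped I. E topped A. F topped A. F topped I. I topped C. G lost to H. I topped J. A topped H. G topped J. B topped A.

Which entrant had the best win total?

F

Win totals: A 2, B 6, C 6, D 6, E 6, F 7, G 4, H 1, I 5, J 2.
F leads with 7 wins (next highest: 6).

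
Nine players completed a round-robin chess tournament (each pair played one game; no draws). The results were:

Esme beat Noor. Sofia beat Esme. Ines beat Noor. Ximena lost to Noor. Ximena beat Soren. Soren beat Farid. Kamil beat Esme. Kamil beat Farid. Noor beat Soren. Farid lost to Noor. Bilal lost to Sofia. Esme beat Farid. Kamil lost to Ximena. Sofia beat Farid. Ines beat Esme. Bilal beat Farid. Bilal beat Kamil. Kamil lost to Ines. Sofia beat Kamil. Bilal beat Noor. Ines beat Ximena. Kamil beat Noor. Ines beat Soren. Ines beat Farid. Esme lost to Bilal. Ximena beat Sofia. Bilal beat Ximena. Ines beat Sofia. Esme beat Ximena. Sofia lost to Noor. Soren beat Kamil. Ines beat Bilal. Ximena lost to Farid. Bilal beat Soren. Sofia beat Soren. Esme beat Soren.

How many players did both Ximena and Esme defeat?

Ximena beat: Sofia, Kamil, Soren.
Esme beat: Noor, Ximena, Soren, Farid.
Both beat: Soren — 1.

1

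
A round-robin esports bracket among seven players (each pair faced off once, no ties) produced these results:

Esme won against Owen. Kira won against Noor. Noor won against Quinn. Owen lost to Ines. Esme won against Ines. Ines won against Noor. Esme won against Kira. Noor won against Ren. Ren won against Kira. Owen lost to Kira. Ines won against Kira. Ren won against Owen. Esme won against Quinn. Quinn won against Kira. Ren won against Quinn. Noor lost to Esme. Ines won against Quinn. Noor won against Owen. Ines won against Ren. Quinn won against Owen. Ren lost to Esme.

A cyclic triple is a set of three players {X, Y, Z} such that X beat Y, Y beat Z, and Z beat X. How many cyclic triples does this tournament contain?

Win totals: Esme 6, Noor 3, Kira 2, Owen 0, Quinn 2, Ines 5, Ren 3.
A player with w wins dominates both others in C(w,2) triples; summing gives 15 + 3 + 1 + 0 + 1 + 10 + 3 = 33 transitive triples.
Total triples C(7,3) = 35, so cyclic triples = 35 − 33 = 2.

2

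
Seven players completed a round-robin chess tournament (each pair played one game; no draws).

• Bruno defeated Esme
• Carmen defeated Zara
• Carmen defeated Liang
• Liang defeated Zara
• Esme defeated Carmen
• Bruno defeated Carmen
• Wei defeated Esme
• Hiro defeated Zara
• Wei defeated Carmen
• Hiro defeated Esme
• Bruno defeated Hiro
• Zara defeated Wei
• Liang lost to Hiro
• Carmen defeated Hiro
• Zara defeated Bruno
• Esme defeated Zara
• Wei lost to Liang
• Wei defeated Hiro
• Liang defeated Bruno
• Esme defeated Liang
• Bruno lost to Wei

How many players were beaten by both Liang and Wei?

Liang beat: Wei, Zara, Bruno.
Wei beat: Esme, Bruno, Carmen, Hiro.
Both beat: Bruno — 1.

1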